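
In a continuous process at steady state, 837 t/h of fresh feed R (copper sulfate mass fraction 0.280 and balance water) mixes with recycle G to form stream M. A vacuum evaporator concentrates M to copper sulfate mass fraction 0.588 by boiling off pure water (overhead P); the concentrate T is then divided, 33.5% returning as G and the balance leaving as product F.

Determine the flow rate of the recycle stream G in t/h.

200.8 t/h

Overall copper sulfate balance (none leaves overhead): copper sulfate in fresh feed = copper sulfate in product, i.e. 837×0.280 = (1−0.335)·T·0.588.
T = 234.36/(0.588×0.665) = 599.36 t/h.
Recycle G = 0.335×599.36 = 200.78 t/h.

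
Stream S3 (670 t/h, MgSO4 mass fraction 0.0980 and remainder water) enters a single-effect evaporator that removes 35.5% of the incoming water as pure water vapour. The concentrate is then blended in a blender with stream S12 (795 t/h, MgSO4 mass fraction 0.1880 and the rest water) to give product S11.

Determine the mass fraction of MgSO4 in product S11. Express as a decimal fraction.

0.1720

Vapour removed = 0.355×0.902×670 = 214.54 t/h; concentrate = 455.46 t/h.
MgSO4 reaching the mixer = 65.66 (from concentrate) + 795×0.188 = 215.12 t/h.
Product flow = 455.46 + 795 = 1250.5 t/h; MgSO4 fraction = 0.1720.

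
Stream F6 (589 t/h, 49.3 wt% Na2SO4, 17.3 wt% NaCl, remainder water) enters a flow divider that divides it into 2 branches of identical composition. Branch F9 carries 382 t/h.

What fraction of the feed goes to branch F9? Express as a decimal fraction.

Fraction to F9 = 382/589 = 0.6486.

0.649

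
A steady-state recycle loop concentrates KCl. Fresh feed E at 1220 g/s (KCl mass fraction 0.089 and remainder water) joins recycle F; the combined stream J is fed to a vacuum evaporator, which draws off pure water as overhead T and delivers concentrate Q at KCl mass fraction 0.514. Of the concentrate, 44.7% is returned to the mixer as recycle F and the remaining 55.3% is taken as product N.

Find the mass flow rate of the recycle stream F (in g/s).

170.8 g/s

Overall KCl balance (none leaves overhead): KCl in fresh feed = KCl in product, i.e. 1220×0.089 = (1−0.447)·Q·0.514.
Q = 108.58/(0.514×0.553) = 382 g/s.
Recycle F = 0.447×382 = 170.75 g/s.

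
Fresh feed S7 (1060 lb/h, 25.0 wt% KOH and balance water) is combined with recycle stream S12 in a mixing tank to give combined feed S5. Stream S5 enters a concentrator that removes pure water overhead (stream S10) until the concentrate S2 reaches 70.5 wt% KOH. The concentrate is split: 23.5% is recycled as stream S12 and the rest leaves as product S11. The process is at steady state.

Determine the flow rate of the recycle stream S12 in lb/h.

115.5 lb/h

Overall KOH balance (none leaves overhead): KOH in fresh feed = KOH in product, i.e. 1060×0.250 = (1−0.235)·S2·0.705.
S2 = 265/(0.705×0.765) = 491.35 lb/h.
Recycle S12 = 0.235×491.35 = 115.47 lb/h.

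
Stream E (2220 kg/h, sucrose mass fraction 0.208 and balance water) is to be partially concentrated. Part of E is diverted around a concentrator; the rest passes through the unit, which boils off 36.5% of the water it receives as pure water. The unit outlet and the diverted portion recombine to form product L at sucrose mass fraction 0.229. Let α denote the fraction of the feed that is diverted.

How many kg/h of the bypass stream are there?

All 2220×0.208 = 461.76 kg/h of sucrose reaches L, so L = 461.76/0.229 = 2016.4 kg/h and vapour = 203.58 kg/h.
The evaporator receives (1−α)·2220 of feed at 0.792 water and removes 0.365 of that water:
0.365×0.792×(1−α)×2220 = 203.58
(1−α) = 203.58/641.76 = 0.3172;  α = 0.6828.
Bypass flow = 0.6828×2220 = 1515.8 kg/h.

1516 kg/h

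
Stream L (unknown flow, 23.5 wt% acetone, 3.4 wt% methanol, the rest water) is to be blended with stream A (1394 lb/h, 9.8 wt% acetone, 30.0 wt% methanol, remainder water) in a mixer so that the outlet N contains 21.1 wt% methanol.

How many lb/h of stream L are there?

700.9 lb/h

Let L be the unknown flow. Total out = 1394 + L.
methanol balance: 418.2 + 0.034·L = 0.211·(1394 + L)
(0.034 − 0.211)·L = 0.211×1394 − 418.2 = -124.07
L = -124.07 / -0.177 = 700.94 lb/h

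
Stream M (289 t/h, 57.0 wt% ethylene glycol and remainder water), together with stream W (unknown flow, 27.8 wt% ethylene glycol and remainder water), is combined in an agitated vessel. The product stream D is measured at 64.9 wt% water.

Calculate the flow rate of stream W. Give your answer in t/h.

Let W be the unknown flow. Total out = 289 + W.
water balance: 124.27 + 0.722·W = 0.649·(289 + W)
(0.722 − 0.649)·W = 0.649×289 − 124.27 = 63.291
W = 63.291 / 0.073 = 867 t/h

867 t/h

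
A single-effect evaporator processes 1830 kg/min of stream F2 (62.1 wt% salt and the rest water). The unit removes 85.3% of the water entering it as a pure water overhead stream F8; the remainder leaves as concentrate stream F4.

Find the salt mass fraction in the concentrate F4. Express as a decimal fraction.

0.9177

salt is not removed: 1830×0.621 = 1136.4 kg/min of salt enters F4.
water entering = 1830×0.379 = 693.57 kg/min; overhead removed = 0.853×693.57 = 591.62 kg/min.
Concentrate = 1830 − 591.62 = 1238.4 kg/min.
Mass fraction = 1136.4/1238.4 = 0.9177.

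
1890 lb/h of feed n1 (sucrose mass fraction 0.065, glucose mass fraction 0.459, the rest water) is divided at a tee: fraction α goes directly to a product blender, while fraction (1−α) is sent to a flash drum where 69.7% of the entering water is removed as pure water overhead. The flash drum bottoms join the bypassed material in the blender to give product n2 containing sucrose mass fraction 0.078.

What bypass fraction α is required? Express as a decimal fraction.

All 1890×0.065 = 122.85 lb/h of sucrose reaches n2, so n2 = 122.85/0.078 = 1575 lb/h and vapour = 315 lb/h.
The evaporator receives (1−α)·1890 of feed at 0.476 water and removes 0.697 of that water:
0.697×0.476×(1−α)×1890 = 315
(1−α) = 315/627.05 = 0.5024;  α = 0.4976.

0.498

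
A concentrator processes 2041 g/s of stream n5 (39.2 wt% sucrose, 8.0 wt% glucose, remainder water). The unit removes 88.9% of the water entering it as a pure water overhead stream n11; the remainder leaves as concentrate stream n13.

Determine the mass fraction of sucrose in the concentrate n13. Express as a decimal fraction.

sucrose is not removed: 2041×0.392 = 800.07 g/s of sucrose enters n13.
water entering = 2041×0.528 = 1077.6 g/s; overhead removed = 0.889×1077.6 = 958.03 g/s.
Concentrate = 2041 − 958.03 = 1083 g/s.
Mass fraction = 800.07/1083 = 0.739.

0.739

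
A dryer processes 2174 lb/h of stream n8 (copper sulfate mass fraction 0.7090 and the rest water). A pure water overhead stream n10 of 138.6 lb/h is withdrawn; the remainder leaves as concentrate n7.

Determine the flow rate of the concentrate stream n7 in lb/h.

2035 lb/h

Concentrate = 2174 − 138.6 = 2035.4 lb/h.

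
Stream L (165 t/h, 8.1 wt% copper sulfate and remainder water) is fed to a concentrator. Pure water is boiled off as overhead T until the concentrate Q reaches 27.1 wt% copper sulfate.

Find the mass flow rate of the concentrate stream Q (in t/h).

copper sulfate is conserved: 165×0.081 = 13.365 t/h all reports to the concentrate.
Concentrate = 13.365/(target fraction) = 49.317 t/h.

49.32 t/h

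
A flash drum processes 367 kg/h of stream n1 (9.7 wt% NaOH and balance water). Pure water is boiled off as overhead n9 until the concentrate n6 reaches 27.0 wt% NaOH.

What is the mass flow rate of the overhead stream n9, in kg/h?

235.2 kg/h

NaOH is conserved: 367×0.097 = 35.599 kg/h all reports to the concentrate.
Concentrate = 35.599/(target fraction) = 131.85 kg/h.
Overhead = 367 − 131.85 = 235.15 kg/h.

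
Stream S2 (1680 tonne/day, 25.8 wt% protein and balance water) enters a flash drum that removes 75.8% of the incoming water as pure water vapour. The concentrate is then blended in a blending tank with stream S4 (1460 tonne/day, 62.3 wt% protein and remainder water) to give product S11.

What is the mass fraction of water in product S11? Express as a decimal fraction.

Vapour removed = 0.758×0.742×1680 = 944.89 tonne/day; concentrate = 735.11 tonne/day.
water reaching the mixer = 301.67 (from concentrate) + 1460×0.377 = 852.09 tonne/day.
Product flow = 735.11 + 1460 = 2195.1 tonne/day; water fraction = 0.388.

0.388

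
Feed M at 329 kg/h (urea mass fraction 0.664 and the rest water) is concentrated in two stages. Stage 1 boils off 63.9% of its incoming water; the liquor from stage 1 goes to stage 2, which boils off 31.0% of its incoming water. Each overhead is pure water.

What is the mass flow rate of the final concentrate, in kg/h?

water in feed = 329×0.336 = 110.54 kg/h.
After stage 1: water left = (1−0.639)×110.54 = 39.906; stream total = 258.36 kg/h.
After stage 2: water left = (1−0.310)×39.906 = 27.535; final concentrate = 245.99 kg/h.

246 kg/h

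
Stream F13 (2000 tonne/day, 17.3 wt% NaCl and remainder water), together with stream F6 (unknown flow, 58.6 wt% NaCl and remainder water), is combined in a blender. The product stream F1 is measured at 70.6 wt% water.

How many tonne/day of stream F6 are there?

828.8 tonne/day

Let F6 be the unknown flow. Total out = 2000 + F6.
water balance: 1654 + 0.414·F6 = 0.706·(2000 + F6)
(0.414 − 0.706)·F6 = 0.706×2000 − 1654 = -242
F6 = -242 / -0.292 = 828.77 tonne/day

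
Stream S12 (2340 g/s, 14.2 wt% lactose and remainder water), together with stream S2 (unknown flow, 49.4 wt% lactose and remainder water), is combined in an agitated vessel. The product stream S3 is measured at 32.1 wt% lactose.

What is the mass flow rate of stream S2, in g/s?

Let S2 be the unknown flow. Total out = 2340 + S2.
lactose balance: 332.28 + 0.494·S2 = 0.321·(2340 + S2)
(0.494 − 0.321)·S2 = 0.321×2340 − 332.28 = 418.86
S2 = 418.86 / 0.173 = 2421.2 g/s

2421 g/s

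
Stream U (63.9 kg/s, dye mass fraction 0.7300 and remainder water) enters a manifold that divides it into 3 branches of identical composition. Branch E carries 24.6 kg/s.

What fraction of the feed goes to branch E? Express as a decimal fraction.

0.385

Fraction to E = 24.6/63.9 = 0.3850.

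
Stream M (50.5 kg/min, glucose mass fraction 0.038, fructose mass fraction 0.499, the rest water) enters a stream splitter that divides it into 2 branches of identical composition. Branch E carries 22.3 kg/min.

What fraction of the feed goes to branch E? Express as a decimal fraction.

0.442

Fraction to E = 22.3/50.5 = 0.4416.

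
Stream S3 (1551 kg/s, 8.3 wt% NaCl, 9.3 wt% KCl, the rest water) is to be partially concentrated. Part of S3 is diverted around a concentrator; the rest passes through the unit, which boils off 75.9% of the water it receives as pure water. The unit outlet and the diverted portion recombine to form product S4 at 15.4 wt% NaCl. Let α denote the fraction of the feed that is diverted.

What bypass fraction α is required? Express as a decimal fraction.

0.263

All 1551×0.083 = 128.73 kg/s of NaCl reaches S4, so S4 = 128.73/0.154 = 835.93 kg/s and vapour = 715.07 kg/s.
The evaporator receives (1−α)·1551 of feed at 0.824 water and removes 0.759 of that water:
0.759×0.824×(1−α)×1551 = 715.07
(1−α) = 715.07/970.02 = 0.7372;  α = 0.2628.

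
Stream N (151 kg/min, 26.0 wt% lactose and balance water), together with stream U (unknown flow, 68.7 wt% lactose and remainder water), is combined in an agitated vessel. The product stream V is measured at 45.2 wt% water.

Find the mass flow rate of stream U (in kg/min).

312.9 kg/min

Let U be the unknown flow. Total out = 151 + U.
water balance: 111.74 + 0.313·U = 0.452·(151 + U)
(0.313 − 0.452)·U = 0.452×151 − 111.74 = -43.488
U = -43.488 / -0.139 = 312.86 kg/min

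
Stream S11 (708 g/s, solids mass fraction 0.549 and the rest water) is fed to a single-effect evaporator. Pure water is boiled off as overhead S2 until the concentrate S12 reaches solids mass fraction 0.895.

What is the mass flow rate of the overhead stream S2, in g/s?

solids is conserved: 708×0.549 = 388.69 g/s all reports to the concentrate.
Concentrate = 388.69/(target fraction) = 434.29 g/s.
Overhead = 708 − 434.29 = 273.71 g/s.

273.7 g/s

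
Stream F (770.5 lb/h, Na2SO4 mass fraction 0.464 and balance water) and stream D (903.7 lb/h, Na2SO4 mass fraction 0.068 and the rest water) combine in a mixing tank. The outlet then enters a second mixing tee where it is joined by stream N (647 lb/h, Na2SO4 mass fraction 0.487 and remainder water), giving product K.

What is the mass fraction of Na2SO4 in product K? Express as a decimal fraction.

0.316

Overall, product flow = 2321.2 lb/h.
Na2SO4 in = 770.5×0.464 + 903.7×0.068 + 647×0.487 = 734.05 lb/h.
Na2SO4 fraction in K = 0.316.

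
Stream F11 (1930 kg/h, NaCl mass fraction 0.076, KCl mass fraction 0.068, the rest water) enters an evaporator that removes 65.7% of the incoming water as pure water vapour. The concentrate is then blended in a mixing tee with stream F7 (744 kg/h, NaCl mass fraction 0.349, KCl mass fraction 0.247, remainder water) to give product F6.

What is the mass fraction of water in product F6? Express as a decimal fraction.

Vapour removed = 0.657×0.856×1930 = 1085.4 kg/h; concentrate = 844.58 kg/h.
water reaching the mixer = 566.66 (from concentrate) + 744×0.404 = 867.24 kg/h.
Product flow = 844.58 + 744 = 1588.6 kg/h; water fraction = 0.546.

0.546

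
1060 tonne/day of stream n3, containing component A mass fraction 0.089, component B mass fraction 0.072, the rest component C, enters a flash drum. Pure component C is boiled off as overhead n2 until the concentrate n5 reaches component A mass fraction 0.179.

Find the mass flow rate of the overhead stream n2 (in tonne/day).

533 tonne/day

component A is conserved: 1060×0.089 = 94.34 tonne/day all reports to the concentrate.
Concentrate = 94.34/(target fraction) = 527.04 tonne/day.
Overhead = 1060 − 527.04 = 532.96 tonne/day.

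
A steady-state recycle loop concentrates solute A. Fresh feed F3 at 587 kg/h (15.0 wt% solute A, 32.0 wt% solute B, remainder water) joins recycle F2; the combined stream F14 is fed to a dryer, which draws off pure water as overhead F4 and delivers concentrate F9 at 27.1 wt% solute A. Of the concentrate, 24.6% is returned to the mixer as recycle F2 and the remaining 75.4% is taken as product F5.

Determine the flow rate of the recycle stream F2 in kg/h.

Overall solute A balance (none leaves overhead): solute A in fresh feed = solute A in product, i.e. 587×0.150 = (1−0.246)·F9·0.271.
F9 = 88.05/(0.271×0.754) = 430.91 kg/h.
Recycle F2 = 0.246×430.91 = 106 kg/h.

106 kg/h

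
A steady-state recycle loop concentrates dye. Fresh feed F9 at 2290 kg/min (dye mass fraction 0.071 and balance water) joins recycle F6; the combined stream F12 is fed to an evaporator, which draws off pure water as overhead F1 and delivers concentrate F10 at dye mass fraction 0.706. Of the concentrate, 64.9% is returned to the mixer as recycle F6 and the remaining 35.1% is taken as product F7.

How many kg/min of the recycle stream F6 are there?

Overall dye balance (none leaves overhead): dye in fresh feed = dye in product, i.e. 2290×0.071 = (1−0.649)·F10·0.706.
F10 = 162.59/(0.706×0.351) = 656.12 kg/min.
Recycle F6 = 0.649×656.12 = 425.82 kg/min.

425.8 kg/min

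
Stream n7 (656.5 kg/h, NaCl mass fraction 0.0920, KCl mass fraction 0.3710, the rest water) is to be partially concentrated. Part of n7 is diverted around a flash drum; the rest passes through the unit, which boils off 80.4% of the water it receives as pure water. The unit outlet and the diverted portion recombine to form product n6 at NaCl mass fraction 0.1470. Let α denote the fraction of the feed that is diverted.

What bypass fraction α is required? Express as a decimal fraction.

0.133

All 656.5×0.092 = 60.398 kg/h of NaCl reaches n6, so n6 = 60.398/0.147 = 410.87 kg/h and vapour = 245.63 kg/h.
The evaporator receives (1−α)·656.5 of feed at 0.537 water and removes 0.804 of that water:
0.804×0.537×(1−α)×656.5 = 245.63
(1−α) = 245.63/283.44 = 0.8666;  α = 0.1334.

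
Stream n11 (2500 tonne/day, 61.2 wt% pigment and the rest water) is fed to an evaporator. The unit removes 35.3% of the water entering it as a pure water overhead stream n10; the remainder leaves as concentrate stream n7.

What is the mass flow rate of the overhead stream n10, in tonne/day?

342.4 tonne/day

water entering = 2500×0.388 = 970 tonne/day; overhead removed = 0.353×970 = 342.41 tonne/day.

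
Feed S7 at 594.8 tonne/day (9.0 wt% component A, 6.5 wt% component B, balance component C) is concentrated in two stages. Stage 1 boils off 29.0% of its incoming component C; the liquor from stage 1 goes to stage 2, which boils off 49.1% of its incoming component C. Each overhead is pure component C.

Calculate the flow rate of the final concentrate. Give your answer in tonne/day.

273.8 tonne/day

component C in feed = 594.8×0.845 = 502.61 tonne/day.
After stage 1: component C left = (1−0.290)×502.61 = 356.85; stream total = 449.04 tonne/day.
After stage 2: component C left = (1−0.491)×356.85 = 181.64; final concentrate = 273.83 tonne/day.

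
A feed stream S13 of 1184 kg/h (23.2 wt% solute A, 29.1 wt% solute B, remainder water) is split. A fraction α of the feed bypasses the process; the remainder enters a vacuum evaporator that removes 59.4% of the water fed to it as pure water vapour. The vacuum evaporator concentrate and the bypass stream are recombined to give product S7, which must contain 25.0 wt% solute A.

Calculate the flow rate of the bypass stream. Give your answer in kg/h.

883.1 kg/h

All 1184×0.232 = 274.69 kg/h of solute A reaches S7, so S7 = 274.69/0.250 = 1098.8 kg/h and vapour = 85.248 kg/h.
The evaporator receives (1−α)·1184 of feed at 0.477 water and removes 0.594 of that water:
0.594×0.477×(1−α)×1184 = 85.248
(1−α) = 85.248/335.47 = 0.2541;  α = 0.7459.
Bypass flow = 0.7459×1184 = 883.13 kg/h.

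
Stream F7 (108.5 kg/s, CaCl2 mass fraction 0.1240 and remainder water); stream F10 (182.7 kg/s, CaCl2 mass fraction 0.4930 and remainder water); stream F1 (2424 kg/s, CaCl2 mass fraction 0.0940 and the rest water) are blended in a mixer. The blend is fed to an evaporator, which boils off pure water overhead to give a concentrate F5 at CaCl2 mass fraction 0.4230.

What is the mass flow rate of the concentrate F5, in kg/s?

783.4 kg/s

CaCl2 entering = 108.5×0.124 + 182.7×0.493 + 2424×0.094 = 331.38 kg/s.
All CaCl2 reports to F5, so F5 = 331.38/0.423 = 783.41 kg/s.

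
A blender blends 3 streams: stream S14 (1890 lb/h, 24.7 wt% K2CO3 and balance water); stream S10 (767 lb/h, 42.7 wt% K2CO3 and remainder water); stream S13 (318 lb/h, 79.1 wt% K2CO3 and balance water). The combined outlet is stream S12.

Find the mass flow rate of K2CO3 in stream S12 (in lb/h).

1046 lb/h

K2CO3 out = K2CO3 in = 1890×0.247 + 767×0.427 + 318×0.791 = 1045.9 lb/h.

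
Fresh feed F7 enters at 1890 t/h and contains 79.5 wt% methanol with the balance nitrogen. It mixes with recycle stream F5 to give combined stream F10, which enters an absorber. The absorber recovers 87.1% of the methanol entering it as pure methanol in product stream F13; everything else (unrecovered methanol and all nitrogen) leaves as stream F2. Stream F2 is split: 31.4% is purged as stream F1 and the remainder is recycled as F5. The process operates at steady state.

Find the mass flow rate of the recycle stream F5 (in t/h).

nitrogen enters only via F7 and leaves only via the purge: 1890×0.205 = 0.314×(nitrogen in F2), and the absorber passes all nitrogen, so nitrogen in F10 = nitrogen in F2 = 1233.9 t/h.
methanol in F10: m_A = 1890×0.795 + (1−0.314)·(1−0.871)·m_A, so m_A = 1502.6/0.9115 = 1648.4 t/h.
F2 = (1−0.871)×1648.4 + 1233.9 = 1446.6 t/h.
Recycle F5 = (1−0.314)×1446.6 = 992.34 t/h.

992.3 t/h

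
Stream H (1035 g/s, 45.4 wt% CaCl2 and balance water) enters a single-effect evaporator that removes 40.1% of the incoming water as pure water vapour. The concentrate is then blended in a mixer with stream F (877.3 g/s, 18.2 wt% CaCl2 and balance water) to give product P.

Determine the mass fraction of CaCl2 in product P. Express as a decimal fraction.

Vapour removed = 0.401×0.546×1035 = 226.61 g/s; concentrate = 808.39 g/s.
CaCl2 reaching the mixer = 469.89 (from concentrate) + 877.3×0.182 = 629.56 g/s.
Product flow = 808.39 + 877.3 = 1685.7 g/s; CaCl2 fraction = 0.3735.

0.3735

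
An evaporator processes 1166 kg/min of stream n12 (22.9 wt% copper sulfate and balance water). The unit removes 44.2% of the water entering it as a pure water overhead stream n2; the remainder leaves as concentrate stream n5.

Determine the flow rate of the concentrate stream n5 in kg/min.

water entering = 1166×0.771 = 898.99 kg/min; overhead removed = 0.442×898.99 = 397.35 kg/min.
Concentrate = 1166 − 397.35 = 768.65 kg/min.

768.6 kg/min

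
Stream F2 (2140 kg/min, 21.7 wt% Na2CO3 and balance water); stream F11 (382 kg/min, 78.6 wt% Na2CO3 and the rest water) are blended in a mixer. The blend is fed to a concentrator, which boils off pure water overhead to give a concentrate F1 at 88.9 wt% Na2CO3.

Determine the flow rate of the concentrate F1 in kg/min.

Na2CO3 entering = 2140×0.217 + 382×0.786 = 764.63 kg/min.
All Na2CO3 reports to F1, so F1 = 764.63/0.889 = 860.1 kg/min.

860.1 kg/min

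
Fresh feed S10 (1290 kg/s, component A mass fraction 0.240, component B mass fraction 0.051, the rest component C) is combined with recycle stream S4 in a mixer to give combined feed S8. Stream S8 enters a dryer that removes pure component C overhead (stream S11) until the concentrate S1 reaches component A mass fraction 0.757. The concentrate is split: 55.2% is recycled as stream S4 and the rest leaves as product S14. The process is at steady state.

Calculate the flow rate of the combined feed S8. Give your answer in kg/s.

Overall component A balance (none leaves overhead): component A in fresh feed = component A in product, i.e. 1290×0.240 = (1−0.552)·S1·0.757.
S1 = 309.6/(0.757×0.448) = 912.91 kg/s.
Recycle S4 = 0.552×912.91 = 503.93 kg/s.
Combined feed S8 = 1290 + 503.93 = 1793.9 kg/s.

1794 kg/s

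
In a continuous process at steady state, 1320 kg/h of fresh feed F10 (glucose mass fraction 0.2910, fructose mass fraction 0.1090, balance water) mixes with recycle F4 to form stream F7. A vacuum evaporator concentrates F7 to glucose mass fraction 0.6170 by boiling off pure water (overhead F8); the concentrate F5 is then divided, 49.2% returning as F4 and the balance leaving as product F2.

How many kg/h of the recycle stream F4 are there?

Overall glucose balance (none leaves overhead): glucose in fresh feed = glucose in product, i.e. 1320×0.291 = (1−0.492)·F5·0.617.
F5 = 384.12/(0.617×0.508) = 1225.5 kg/h.
Recycle F4 = 0.492×1225.5 = 602.95 kg/h.

603 kg/h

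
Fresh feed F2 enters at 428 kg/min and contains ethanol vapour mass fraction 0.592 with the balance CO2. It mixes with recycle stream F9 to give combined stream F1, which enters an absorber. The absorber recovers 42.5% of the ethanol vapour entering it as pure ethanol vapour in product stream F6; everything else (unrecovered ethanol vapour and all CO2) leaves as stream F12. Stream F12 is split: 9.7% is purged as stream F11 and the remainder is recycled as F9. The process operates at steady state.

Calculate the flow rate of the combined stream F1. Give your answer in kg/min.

2327 kg/min

CO2 enters only via F2 and leaves only via the purge: 428×0.408 = 0.097×(CO2 in F12), and the absorber passes all CO2, so CO2 in F1 = CO2 in F12 = 1800.2 kg/min.
ethanol vapour in F1: m_A = 428×0.592 + (1−0.097)·(1−0.425)·m_A, so m_A = 253.38/0.4808 = 527.02 kg/min.
F1 = 527.02 + 1800.2 = 2327.3 kg/min.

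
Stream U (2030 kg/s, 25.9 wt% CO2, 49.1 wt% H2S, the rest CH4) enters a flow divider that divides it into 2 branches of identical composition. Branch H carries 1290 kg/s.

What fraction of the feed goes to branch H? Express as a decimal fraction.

Fraction to H = 1290/2030 = 0.6355.

0.635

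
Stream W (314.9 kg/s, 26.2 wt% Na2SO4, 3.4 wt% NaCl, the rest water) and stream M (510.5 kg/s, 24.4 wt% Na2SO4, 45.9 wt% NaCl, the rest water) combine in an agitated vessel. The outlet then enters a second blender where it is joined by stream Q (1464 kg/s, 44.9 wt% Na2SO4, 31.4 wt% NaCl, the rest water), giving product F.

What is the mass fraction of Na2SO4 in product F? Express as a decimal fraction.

Overall, product flow = 2289.4 kg/s.
Na2SO4 in = 314.9×0.262 + 510.5×0.244 + 1464×0.449 = 864.4 kg/s.
Na2SO4 fraction in F = 0.3776.

0.3776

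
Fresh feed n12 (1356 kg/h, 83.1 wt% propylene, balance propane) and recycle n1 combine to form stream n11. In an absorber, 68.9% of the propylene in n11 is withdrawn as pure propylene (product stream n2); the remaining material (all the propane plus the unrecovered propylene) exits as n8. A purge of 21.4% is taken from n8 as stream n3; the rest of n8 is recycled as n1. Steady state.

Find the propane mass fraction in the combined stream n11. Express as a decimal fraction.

propane enters only via n12 and leaves only via the purge: 1356×0.169 = 0.214×(propane in n8), and the absorber passes all propane, so propane in n11 = propane in n8 = 1070.9 kg/h.
propylene in n11: m_A = 1356×0.831 + (1−0.214)·(1−0.689)·m_A, so m_A = 1126.8/0.7556 = 1491.4 kg/h.
n11 = 1491.4 + 1070.9 = 2562.3 kg/h.
propane fraction in n11 = 1070.9/2562.3 = 0.4179.

0.4179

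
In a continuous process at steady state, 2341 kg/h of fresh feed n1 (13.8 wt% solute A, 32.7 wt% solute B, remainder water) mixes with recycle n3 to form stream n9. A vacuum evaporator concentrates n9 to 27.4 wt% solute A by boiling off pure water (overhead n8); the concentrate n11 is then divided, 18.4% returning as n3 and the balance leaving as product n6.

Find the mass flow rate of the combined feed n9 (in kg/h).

Overall solute A balance (none leaves overhead): solute A in fresh feed = solute A in product, i.e. 2341×0.138 = (1−0.184)·n11·0.274.
n11 = 323.06/(0.274×0.816) = 1444.9 kg/h.
Recycle n3 = 0.184×1444.9 = 265.86 kg/h.
Combined feed n9 = 2341 + 265.86 = 2606.9 kg/h.

2607 kg/h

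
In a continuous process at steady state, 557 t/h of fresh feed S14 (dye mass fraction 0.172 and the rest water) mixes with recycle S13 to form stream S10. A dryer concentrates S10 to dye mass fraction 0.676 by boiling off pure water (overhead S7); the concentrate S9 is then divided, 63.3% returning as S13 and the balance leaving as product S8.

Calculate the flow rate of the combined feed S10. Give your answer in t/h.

801.4 t/h

Overall dye balance (none leaves overhead): dye in fresh feed = dye in product, i.e. 557×0.172 = (1−0.633)·S9·0.676.
S9 = 95.804/(0.676×0.367) = 386.16 t/h.
Recycle S13 = 0.633×386.16 = 244.44 t/h.
Combined feed S10 = 557 + 244.44 = 801.44 t/h.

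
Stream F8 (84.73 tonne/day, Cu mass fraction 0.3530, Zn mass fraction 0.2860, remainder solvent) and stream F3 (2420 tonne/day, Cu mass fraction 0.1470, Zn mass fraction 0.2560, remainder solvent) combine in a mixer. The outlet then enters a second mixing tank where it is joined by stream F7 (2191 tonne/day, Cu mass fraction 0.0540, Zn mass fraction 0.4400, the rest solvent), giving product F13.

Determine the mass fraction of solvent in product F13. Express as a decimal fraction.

Overall, product flow = 4695.7 tonne/day.
solvent in = 84.73×0.361 + 2420×0.597 + 2191×0.506 = 2584 tonne/day.
solvent fraction in F13 = 0.5503.

0.5503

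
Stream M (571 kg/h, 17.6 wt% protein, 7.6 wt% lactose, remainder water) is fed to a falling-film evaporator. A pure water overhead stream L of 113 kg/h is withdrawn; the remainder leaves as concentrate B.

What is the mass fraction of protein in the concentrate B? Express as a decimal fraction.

protein is not removed: 571×0.176 = 100.5 kg/h of protein enters B.
Concentrate = 571 − 113 = 458 kg/h.
Mass fraction = 100.5/458 = 0.219.

0.219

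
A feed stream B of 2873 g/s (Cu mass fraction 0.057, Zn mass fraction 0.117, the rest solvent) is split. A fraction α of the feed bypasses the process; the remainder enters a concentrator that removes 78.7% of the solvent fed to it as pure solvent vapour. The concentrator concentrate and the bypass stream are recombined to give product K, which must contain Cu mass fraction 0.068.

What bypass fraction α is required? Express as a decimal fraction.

0.751

All 2873×0.057 = 163.76 g/s of Cu reaches K, so K = 163.76/0.068 = 2408.2 g/s and vapour = 464.75 g/s.
The evaporator receives (1−α)·2873 of feed at 0.826 solvent and removes 0.787 of that solvent:
0.787×0.826×(1−α)×2873 = 464.75
(1−α) = 464.75/1867.6 = 0.2488;  α = 0.7512.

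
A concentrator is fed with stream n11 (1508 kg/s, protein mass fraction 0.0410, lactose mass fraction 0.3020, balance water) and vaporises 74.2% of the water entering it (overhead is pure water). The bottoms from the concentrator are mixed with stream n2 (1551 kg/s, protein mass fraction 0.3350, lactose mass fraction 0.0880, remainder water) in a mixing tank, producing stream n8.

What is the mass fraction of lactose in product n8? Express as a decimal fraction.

Vapour removed = 0.742×0.657×1508 = 735.14 kg/s; concentrate = 772.86 kg/s.
lactose reaching the mixer = 455.42 (from concentrate) + 1551×0.088 = 591.9 kg/s.
Product flow = 772.86 + 1551 = 2323.9 kg/s; lactose fraction = 0.2547.

0.2547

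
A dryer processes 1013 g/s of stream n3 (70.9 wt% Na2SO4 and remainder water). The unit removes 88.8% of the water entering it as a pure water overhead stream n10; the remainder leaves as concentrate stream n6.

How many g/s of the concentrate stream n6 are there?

water entering = 1013×0.291 = 294.78 g/s; overhead removed = 0.888×294.78 = 261.77 g/s.
Concentrate = 1013 − 261.77 = 751.23 g/s.

751.2 g/s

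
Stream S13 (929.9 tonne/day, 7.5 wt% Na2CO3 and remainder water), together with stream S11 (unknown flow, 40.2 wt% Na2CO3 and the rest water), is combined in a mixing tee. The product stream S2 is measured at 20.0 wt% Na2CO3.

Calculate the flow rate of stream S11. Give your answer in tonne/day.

575.4 tonne/day

Let S11 be the unknown flow. Total out = 929.9 + S11.
Na2CO3 balance: 69.742 + 0.402·S11 = 0.200·(929.9 + S11)
(0.402 − 0.200)·S11 = 0.200×929.9 − 69.742 = 116.24
S11 = 116.24 / 0.202 = 575.43 tonne/day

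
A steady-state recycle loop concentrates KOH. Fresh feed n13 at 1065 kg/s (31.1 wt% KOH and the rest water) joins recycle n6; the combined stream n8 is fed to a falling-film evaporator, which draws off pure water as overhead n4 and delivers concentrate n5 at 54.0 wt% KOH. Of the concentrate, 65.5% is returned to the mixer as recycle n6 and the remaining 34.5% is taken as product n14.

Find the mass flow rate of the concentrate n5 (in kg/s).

1778 kg/s

Overall KOH balance (none leaves overhead): KOH in fresh feed = KOH in product, i.e. 1065×0.311 = (1−0.655)·n5·0.540.
n5 = 331.21/(0.540×0.345) = 1777.9 kg/s.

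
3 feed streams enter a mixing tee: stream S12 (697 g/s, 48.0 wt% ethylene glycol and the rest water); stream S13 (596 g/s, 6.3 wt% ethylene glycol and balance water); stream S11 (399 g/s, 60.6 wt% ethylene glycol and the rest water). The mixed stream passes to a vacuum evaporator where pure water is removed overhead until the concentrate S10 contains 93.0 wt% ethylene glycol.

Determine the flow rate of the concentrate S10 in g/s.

ethylene glycol entering = 697×0.480 + 596×0.063 + 399×0.606 = 613.9 g/s.
All ethylene glycol reports to S10, so S10 = 613.9/0.930 = 660.11 g/s.

660.1 g/s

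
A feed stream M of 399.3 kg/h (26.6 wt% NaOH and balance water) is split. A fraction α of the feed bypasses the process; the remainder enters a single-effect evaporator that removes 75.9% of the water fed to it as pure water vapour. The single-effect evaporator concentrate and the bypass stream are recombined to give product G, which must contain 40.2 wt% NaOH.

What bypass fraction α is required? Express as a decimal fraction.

0.393

All 399.3×0.266 = 106.21 kg/h of NaOH reaches G, so G = 106.21/0.402 = 264.21 kg/h and vapour = 135.09 kg/h.
The evaporator receives (1−α)·399.3 of feed at 0.734 water and removes 0.759 of that water:
0.759×0.734×(1−α)×399.3 = 135.09
(1−α) = 135.09/222.45 = 0.6073;  α = 0.3927.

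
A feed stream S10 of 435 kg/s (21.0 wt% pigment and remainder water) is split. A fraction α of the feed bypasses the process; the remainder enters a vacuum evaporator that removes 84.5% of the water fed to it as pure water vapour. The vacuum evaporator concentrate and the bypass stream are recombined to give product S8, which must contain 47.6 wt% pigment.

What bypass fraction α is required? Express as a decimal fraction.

0.163

All 435×0.210 = 91.35 kg/s of pigment reaches S8, so S8 = 91.35/0.476 = 191.91 kg/s and vapour = 243.09 kg/s.
The evaporator receives (1−α)·435 of feed at 0.790 water and removes 0.845 of that water:
0.845×0.790×(1−α)×435 = 243.09
(1−α) = 243.09/290.38 = 0.8371;  α = 0.1629.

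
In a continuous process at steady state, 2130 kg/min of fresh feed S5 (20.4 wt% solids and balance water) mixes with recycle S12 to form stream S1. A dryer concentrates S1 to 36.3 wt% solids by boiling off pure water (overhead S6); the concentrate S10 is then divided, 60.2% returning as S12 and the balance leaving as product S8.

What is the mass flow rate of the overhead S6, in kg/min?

933 kg/min

Overall solids balance (none leaves overhead): solids in fresh feed = solids in product, i.e. 2130×0.204 = (1−0.602)·S10·0.363.
S10 = 434.52/(0.363×0.398) = 3007.6 kg/min.
Recycle S12 = 0.602×3007.6 = 1810.6 kg/min.
Combined feed S1 = 2130 + 1810.6 = 3940.6 kg/min.
Overhead S6 = S1 − S10 = 3940.6 − 3007.6 = 932.98 kg/min.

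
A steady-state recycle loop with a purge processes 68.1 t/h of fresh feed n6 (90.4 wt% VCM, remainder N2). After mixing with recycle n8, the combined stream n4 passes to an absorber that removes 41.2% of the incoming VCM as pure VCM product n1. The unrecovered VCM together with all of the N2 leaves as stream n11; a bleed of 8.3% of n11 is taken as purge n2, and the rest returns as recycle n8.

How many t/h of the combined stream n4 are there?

N2 enters only via n6 and leaves only via the purge: 68.1×0.096 = 0.083×(N2 in n11), and the absorber passes all N2, so N2 in n4 = N2 in n11 = 78.766 t/h.
VCM in n4: m_A = 68.1×0.904 + (1−0.083)·(1−0.412)·m_A, so m_A = 61.562/0.4608 = 133.6 t/h.
n4 = 133.6 + 78.766 = 212.36 t/h.

212.4 t/h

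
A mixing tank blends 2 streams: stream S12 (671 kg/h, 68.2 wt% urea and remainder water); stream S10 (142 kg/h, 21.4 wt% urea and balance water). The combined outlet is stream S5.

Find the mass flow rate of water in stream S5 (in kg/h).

325 kg/h

water out = water in = 671×0.318 + 142×0.786 = 324.99 kg/h.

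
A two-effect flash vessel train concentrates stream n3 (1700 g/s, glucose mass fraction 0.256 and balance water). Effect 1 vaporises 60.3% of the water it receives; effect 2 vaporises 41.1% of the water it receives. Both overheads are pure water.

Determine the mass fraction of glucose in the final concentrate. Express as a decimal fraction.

0.595

water in feed = 1700×0.744 = 1264.8 g/s.
After stage 1: water left = (1−0.603)×1264.8 = 502.13; stream total = 937.33 g/s.
After stage 2: water left = (1−0.411)×502.13 = 295.75; final concentrate = 730.95 g/s.
glucose fraction = 435.2/730.95 = 0.595.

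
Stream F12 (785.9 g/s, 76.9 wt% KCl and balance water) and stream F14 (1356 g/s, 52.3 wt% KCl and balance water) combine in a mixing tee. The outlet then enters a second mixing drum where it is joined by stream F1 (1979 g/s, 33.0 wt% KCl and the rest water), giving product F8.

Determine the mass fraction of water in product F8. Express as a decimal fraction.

Overall, product flow = 4120.9 g/s.
water in = 785.9×0.231 + 1356×0.477 + 1979×0.670 = 2154.3 g/s.
water fraction in F8 = 0.5228.

0.5228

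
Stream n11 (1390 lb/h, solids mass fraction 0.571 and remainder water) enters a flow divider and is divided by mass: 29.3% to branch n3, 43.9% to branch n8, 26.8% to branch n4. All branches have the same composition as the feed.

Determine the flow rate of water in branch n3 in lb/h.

Branch n3 total = 0.293×1390 = 407.27 lb/h.
water in n3 = 0.429×407.27 = 174.72 lb/h.

174.7 lb/h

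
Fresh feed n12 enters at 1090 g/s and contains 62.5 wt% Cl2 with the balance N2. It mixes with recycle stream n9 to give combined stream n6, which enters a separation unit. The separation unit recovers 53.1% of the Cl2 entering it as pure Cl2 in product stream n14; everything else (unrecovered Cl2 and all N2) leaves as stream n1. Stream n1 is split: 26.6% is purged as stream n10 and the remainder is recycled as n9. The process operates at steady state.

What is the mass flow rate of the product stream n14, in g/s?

551.6 g/s

Cl2 in n6: m_A = 1090×0.625 + (1−0.266)·(1−0.531)·m_A, so m_A = 681.25/0.6558 = 1038.9 g/s.
Product n14 = 0.531×1038.9 = 551.65 g/s.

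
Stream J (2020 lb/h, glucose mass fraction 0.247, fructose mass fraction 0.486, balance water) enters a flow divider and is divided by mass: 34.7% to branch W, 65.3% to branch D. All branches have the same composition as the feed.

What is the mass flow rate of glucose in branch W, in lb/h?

173.1 lb/h

Branch W total = 0.347×2020 = 700.94 lb/h.
glucose in W = 0.247×700.94 = 173.13 lb/h.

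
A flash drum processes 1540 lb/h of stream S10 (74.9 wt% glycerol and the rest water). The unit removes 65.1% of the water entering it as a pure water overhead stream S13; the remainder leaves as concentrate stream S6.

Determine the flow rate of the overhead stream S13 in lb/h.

water entering = 1540×0.251 = 386.54 lb/h; overhead removed = 0.651×386.54 = 251.64 lb/h.

251.6 lb/h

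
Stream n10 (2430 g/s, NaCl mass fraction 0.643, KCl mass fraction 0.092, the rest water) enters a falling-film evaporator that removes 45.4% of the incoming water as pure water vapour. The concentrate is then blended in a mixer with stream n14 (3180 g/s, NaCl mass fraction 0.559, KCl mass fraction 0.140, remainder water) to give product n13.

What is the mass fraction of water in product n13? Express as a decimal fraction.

Vapour removed = 0.454×0.265×2430 = 292.35 g/s; concentrate = 2137.6 g/s.
water reaching the mixer = 351.6 (from concentrate) + 3180×0.301 = 1308.8 g/s.
Product flow = 2137.6 + 3180 = 5317.6 g/s; water fraction = 0.246.

0.246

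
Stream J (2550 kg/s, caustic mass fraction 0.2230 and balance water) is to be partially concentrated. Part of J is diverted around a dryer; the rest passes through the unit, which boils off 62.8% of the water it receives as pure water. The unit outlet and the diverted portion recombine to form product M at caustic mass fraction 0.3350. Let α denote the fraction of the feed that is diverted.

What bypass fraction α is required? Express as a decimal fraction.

0.315

All 2550×0.223 = 568.65 kg/s of caustic reaches M, so M = 568.65/0.335 = 1697.5 kg/s and vapour = 852.54 kg/s.
The evaporator receives (1−α)·2550 of feed at 0.777 water and removes 0.628 of that water:
0.628×0.777×(1−α)×2550 = 852.54
(1−α) = 852.54/1244.3 = 0.6852;  α = 0.3148.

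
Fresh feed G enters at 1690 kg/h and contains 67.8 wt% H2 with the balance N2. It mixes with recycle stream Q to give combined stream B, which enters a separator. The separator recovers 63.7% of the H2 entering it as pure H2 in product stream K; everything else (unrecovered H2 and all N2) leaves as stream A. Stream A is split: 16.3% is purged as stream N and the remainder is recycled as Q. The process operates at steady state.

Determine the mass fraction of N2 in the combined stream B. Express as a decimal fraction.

0.670

N2 enters only via G and leaves only via the purge: 1690×0.322 = 0.163×(N2 in A), and the separator passes all N2, so N2 in B = N2 in A = 3338.5 kg/h.
H2 in B: m_A = 1690×0.678 + (1−0.163)·(1−0.637)·m_A, so m_A = 1145.8/0.6962 = 1645.9 kg/h.
B = 1645.9 + 3338.5 = 4984.4 kg/h.
N2 fraction in B = 3338.5/4984.4 = 0.670.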